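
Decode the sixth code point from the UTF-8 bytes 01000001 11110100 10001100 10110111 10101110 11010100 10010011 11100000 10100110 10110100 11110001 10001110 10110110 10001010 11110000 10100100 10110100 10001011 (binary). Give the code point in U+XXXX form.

Offset 0: leading byte 0x41 = 01000001 → 1-byte char #1 = 41.
Offset 1: leading byte 0xF4 = 11110100 → 4-byte char #2 = F4 8C B7 AE.
Offset 5: leading byte 0xD4 = 11010100 → 2-byte char #3 = D4 93.
Offset 7: leading byte 0xE0 = 11100000 → 3-byte char #4 = E0 A6 B4.
Offset 10: leading byte 0xF1 = 11110001 → 4-byte char #5 = F1 8E B6 8A.
Offset 14: leading byte 0xF0 = 11110000 → 4-byte char #6 = F0 A4 B4 8B.
Leading byte 0xF0 = 11110000 matches 11110xxx → 4-byte sequence.
Byte 1: 0xF0 = 11110000, payload 000 (3 bits).
Byte 2: 0xA4 = 10100100 (10xxxxxx ✓), payload 100100.
Byte 3: 0xB4 = 10110100 (10xxxxxx ✓), payload 110100.
Byte 4: 0x8B = 10001011 (10xxxxxx ✓), payload 001011.
Concatenate: 000100100110100001011 = 0x24D0B (21 bits → U+24D0B).

U+24D0B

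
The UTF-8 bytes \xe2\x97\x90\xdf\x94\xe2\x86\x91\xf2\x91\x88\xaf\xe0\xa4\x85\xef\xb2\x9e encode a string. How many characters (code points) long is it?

Byte at offset 0: 0xE2 = 11100010 → 3-byte char (#1). Advance 3.
Byte at offset 3: 0xDF = 11011111 → 2-byte char (#2). Advance 2.
Byte at offset 5: 0xE2 = 11100010 → 3-byte char (#3). Advance 3.
Byte at offset 8: 0xF2 = 11110010 → 4-byte char (#4). Advance 4.
Byte at offset 12: 0xE0 = 11100000 → 3-byte char (#5). Advance 3.
Byte at offset 15: 0xEF = 11101111 → 3-byte char (#6). Advance 3.
Reached end at offset 18 after 6 code points.

6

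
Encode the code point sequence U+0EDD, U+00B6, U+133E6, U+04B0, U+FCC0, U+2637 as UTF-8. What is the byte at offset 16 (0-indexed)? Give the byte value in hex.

U+0EDD → 3-byte form E0 BB 9D at offsets 0–2.
U+00B6 → 2-byte form C2 B6 at offsets 3–4.
U+133E6 → 4-byte form F0 93 8F A6 at offsets 5–8.
U+04B0 → 2-byte form D2 B0 at offsets 9–10.
U+FCC0 → 3-byte form EF B3 80 at offsets 11–13.
U+2637 → 3-byte form E2 98 B7 at offsets 14–16.
Offset 16 falls in char 6's range; it's byte 3 of E2 98 B7 = 0xB7.

0xB7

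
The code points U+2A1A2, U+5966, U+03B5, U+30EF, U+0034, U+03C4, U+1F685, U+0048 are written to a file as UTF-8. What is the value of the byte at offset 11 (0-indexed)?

U+2A1A2 → 4-byte form F0 AA 86 A2 at offsets 0–3.
U+5966 → 3-byte form E5 A5 A6 at offsets 4–6.
U+03B5 → 2-byte form CE B5 at offsets 7–8.
U+30EF → 3-byte form E3 83 AF at offsets 9–11.
Offset 11 falls in char 4's range; it's byte 3 of E3 83 AF = 0xAF.

0xAF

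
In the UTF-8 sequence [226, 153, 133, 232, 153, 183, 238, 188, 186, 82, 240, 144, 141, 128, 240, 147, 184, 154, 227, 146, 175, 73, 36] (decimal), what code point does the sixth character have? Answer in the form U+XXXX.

Offset 0: leading byte 0xE2 = 11100010 → 3-byte char #1 = E2 99 85.
Offset 3: leading byte 0xE8 = 11101000 → 3-byte char #2 = E8 99 B7.
Offset 6: leading byte 0xEE = 11101110 → 3-byte char #3 = EE BC BA.
Offset 9: leading byte 0x52 = 01010010 → 1-byte char #4 = 52.
Offset 10: leading byte 0xF0 = 11110000 → 4-byte char #5 = F0 90 8D 80.
Offset 14: leading byte 0xF0 = 11110000 → 4-byte char #6 = F0 93 B8 9A.
Leading byte 0xF0 = 11110000 matches 11110xxx → 4-byte sequence.
Byte 1: 0xF0 = 11110000, payload 000 (3 bits).
Byte 2: 0x93 = 10010011 (10xxxxxx ✓), payload 010011.
Byte 3: 0xB8 = 10111000 (10xxxxxx ✓), payload 111000.
Byte 4: 0x9A = 10011010 (10xxxxxx ✓), payload 011010.
Concatenate: 000010011111000011010 = 0x13E1A (21 bits → U+13E1A).

U+13E1A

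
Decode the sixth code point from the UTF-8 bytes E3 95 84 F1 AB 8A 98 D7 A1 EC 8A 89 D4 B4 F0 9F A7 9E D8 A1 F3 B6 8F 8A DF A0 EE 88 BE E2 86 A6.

U+1F9DE

Offset 0: leading byte 0xE3 = 11100011 → 3-byte char #1 = E3 95 84.
Offset 3: leading byte 0xF1 = 11110001 → 4-byte char #2 = F1 AB 8A 98.
Offset 7: leading byte 0xD7 = 11010111 → 2-byte char #3 = D7 A1.
Offset 9: leading byte 0xEC = 11101100 → 3-byte char #4 = EC 8A 89.
Offset 12: leading byte 0xD4 = 11010100 → 2-byte char #5 = D4 B4.
Offset 14: leading byte 0xF0 = 11110000 → 4-byte char #6 = F0 9F A7 9E.
Leading byte 0xF0 = 11110000 matches 11110xxx → 4-byte sequence.
Byte 1: 0xF0 = 11110000, payload 000 (3 bits).
Byte 2: 0x9F = 10011111 (10xxxxxx ✓), payload 011111.
Byte 3: 0xA7 = 10100111 (10xxxxxx ✓), payload 100111.
Byte 4: 0x9E = 10011110 (10xxxxxx ✓), payload 011110.
Concatenate: 000011111100111011110 = 0x1F9DE (21 bits → U+1F9DE).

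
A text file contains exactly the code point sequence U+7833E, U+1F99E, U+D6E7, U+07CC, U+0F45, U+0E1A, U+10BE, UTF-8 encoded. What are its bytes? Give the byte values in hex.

U+7833E: 4-byte form → F1 B8 8C BE.
U+1F99E: 4-byte form → F0 9F A6 9E.
U+D6E7: 3-byte form → ED 9B A7.
U+07CC: 2-byte form → DF 8C.
U+0F45: 3-byte form → E0 BD 85.
U+0E1A: 3-byte form → E0 B8 9A.
U+10BE: 3-byte form → E1 82 BE.
Concatenated (22 bytes): F1 B8 8C BE F0 9F A6 9E ED 9B A7 DF 8C E0 BD 85 E0 B8 9A E1 82 BE.

F1 B8 8C BE F0 9F A6 9E ED 9B A7 DF 8C E0 BD 85 E0 B8 9A E1 82 BE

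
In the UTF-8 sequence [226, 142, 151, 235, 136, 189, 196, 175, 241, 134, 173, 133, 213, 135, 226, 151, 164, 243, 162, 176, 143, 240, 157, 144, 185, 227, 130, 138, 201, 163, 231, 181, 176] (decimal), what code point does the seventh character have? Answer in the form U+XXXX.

Offset 0: leading byte 0xE2 = 11100010 → 3-byte char #1 = E2 8E 97.
Offset 3: leading byte 0xEB = 11101011 → 3-byte char #2 = EB 88 BD.
Offset 6: leading byte 0xC4 = 11000100 → 2-byte char #3 = C4 AF.
Offset 8: leading byte 0xF1 = 11110001 → 4-byte char #4 = F1 86 AD 85.
Offset 12: leading byte 0xD5 = 11010101 → 2-byte char #5 = D5 87.
Offset 14: leading byte 0xE2 = 11100010 → 3-byte char #6 = E2 97 A4.
Offset 17: leading byte 0xF3 = 11110011 → 4-byte char #7 = F3 A2 B0 8F.
Leading byte 0xF3 = 11110011 matches 11110xxx → 4-byte sequence.
Byte 1: 0xF3 = 11110011, payload 011 (3 bits).
Byte 2: 0xA2 = 10100010 (10xxxxxx ✓), payload 100010.
Byte 3: 0xB0 = 10110000 (10xxxxxx ✓), payload 110000.
Byte 4: 0x8F = 10001111 (10xxxxxx ✓), payload 001111.
Concatenate: 011100010110000001111 = 0xE2C0F (21 bits → U+E2C0F).

U+E2C0F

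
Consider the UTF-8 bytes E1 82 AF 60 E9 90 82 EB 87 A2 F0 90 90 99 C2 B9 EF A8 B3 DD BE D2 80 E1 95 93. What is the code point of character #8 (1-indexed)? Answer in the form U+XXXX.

U+077E

Offset 0: leading byte 0xE1 = 11100001 → 3-byte char #1 = E1 82 AF.
Offset 3: leading byte 0x60 = 01100000 → 1-byte char #2 = 60.
Offset 4: leading byte 0xE9 = 11101001 → 3-byte char #3 = E9 90 82.
Offset 7: leading byte 0xEB = 11101011 → 3-byte char #4 = EB 87 A2.
Offset 10: leading byte 0xF0 = 11110000 → 4-byte char #5 = F0 90 90 99.
Offset 14: leading byte 0xC2 = 11000010 → 2-byte char #6 = C2 B9.
Offset 16: leading byte 0xEF = 11101111 → 3-byte char #7 = EF A8 B3.
Offset 19: leading byte 0xDD = 11011101 → 2-byte char #8 = DD BE.
Leading byte 0xDD = 11011101 matches 110xxxxx → 2-byte sequence.
Byte 1: 0xDD = 11011101, payload 11101 (5 bits).
Byte 2: 0xBE = 10111110 (10xxxxxx ✓), payload 111110.
Concatenate: 11101111110 = 0x77E (11 bits → U+077E).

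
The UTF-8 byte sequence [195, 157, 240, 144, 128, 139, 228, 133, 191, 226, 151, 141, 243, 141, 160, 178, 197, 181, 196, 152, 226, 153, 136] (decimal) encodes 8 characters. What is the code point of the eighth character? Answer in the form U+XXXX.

Offset 0: leading byte 0xC3 = 11000011 → 2-byte char #1 = C3 9D.
Offset 2: leading byte 0xF0 = 11110000 → 4-byte char #2 = F0 90 80 8B.
Offset 6: leading byte 0xE4 = 11100100 → 3-byte char #3 = E4 85 BF.
Offset 9: leading byte 0xE2 = 11100010 → 3-byte char #4 = E2 97 8D.
Offset 12: leading byte 0xF3 = 11110011 → 4-byte char #5 = F3 8D A0 B2.
Offset 16: leading byte 0xC5 = 11000101 → 2-byte char #6 = C5 B5.
Offset 18: leading byte 0xC4 = 11000100 → 2-byte char #7 = C4 98.
Offset 20: leading byte 0xE2 = 11100010 → 3-byte char #8 = E2 99 88.
Leading byte 0xE2 = 11100010 matches 1110xxxx → 3-byte sequence.
Byte 1: 0xE2 = 11100010, payload 0010 (4 bits).
Byte 2: 0x99 = 10011001 (10xxxxxx ✓), payload 011001.
Byte 3: 0x88 = 10001000 (10xxxxxx ✓), payload 001000.
Concatenate: 0010011001001000 = 0x2648 (16 bits → U+2648).

U+2648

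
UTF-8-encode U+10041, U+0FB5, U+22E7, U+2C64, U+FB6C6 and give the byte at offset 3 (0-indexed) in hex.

0x81

U+10041 → 4-byte form F0 90 81 81 at offsets 0–3.
Offset 3 falls in char 1's range; it's byte 4 of F0 90 81 81 = 0x81.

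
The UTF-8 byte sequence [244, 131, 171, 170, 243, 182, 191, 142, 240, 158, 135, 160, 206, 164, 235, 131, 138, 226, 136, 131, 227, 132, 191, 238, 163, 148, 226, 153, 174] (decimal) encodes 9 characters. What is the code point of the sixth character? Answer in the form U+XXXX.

Offset 0: leading byte 0xF4 = 11110100 → 4-byte char #1 = F4 83 AB AA.
Offset 4: leading byte 0xF3 = 11110011 → 4-byte char #2 = F3 B6 BF 8E.
Offset 8: leading byte 0xF0 = 11110000 → 4-byte char #3 = F0 9E 87 A0.
Offset 12: leading byte 0xCE = 11001110 → 2-byte char #4 = CE A4.
Offset 14: leading byte 0xEB = 11101011 → 3-byte char #5 = EB 83 8A.
Offset 17: leading byte 0xE2 = 11100010 → 3-byte char #6 = E2 88 83.
Leading byte 0xE2 = 11100010 matches 1110xxxx → 3-byte sequence.
Byte 1: 0xE2 = 11100010, payload 0010 (4 bits).
Byte 2: 0x88 = 10001000 (10xxxxxx ✓), payload 001000.
Byte 3: 0x83 = 10000011 (10xxxxxx ✓), payload 000011.
Concatenate: 0010001000000011 = 0x2203 (16 bits → U+2203).

U+2203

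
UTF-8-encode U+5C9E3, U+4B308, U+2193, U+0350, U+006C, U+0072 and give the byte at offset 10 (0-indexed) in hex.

0x93

U+5C9E3 → 4-byte form F1 9C A7 A3 at offsets 0–3.
U+4B308 → 4-byte form F1 8B 8C 88 at offsets 4–7.
U+2193 → 3-byte form E2 86 93 at offsets 8–10.
Offset 10 falls in char 3's range; it's byte 3 of E2 86 93 = 0x93.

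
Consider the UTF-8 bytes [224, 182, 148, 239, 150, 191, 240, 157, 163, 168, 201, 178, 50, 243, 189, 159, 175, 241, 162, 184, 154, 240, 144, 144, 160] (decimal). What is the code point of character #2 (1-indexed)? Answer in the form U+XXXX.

Offset 0: leading byte 0xE0 = 11100000 → 3-byte char #1 = E0 B6 94.
Offset 3: leading byte 0xEF = 11101111 → 3-byte char #2 = EF 96 BF.
Leading byte 0xEF = 11101111 matches 1110xxxx → 3-byte sequence.
Byte 1: 0xEF = 11101111, payload 1111 (4 bits).
Byte 2: 0x96 = 10010110 (10xxxxxx ✓), payload 010110.
Byte 3: 0xBF = 10111111 (10xxxxxx ✓), payload 111111.
Concatenate: 1111010110111111 = 0xF5BF (16 bits → U+F5BF).

U+F5BF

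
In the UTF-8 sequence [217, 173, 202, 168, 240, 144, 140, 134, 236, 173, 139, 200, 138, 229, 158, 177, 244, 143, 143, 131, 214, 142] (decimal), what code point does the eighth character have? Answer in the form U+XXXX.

Offset 0: leading byte 0xD9 = 11011001 → 2-byte char #1 = D9 AD.
Offset 2: leading byte 0xCA = 11001010 → 2-byte char #2 = CA A8.
Offset 4: leading byte 0xF0 = 11110000 → 4-byte char #3 = F0 90 8C 86.
Offset 8: leading byte 0xEC = 11101100 → 3-byte char #4 = EC AD 8B.
Offset 11: leading byte 0xC8 = 11001000 → 2-byte char #5 = C8 8A.
Offset 13: leading byte 0xE5 = 11100101 → 3-byte char #6 = E5 9E B1.
Offset 16: leading byte 0xF4 = 11110100 → 4-byte char #7 = F4 8F 8F 83.
Offset 20: leading byte 0xD6 = 11010110 → 2-byte char #8 = D6 8E.
Leading byte 0xD6 = 11010110 matches 110xxxxx → 2-byte sequence.
Byte 1: 0xD6 = 11010110, payload 10110 (5 bits).
Byte 2: 0x8E = 10001110 (10xxxxxx ✓), payload 001110.
Concatenate: 10110001110 = 0x58E (11 bits → U+058E).

U+058E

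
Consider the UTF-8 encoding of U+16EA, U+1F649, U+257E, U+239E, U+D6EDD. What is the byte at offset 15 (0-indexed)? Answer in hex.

U+16EA → 3-byte form E1 9B AA at offsets 0–2.
U+1F649 → 4-byte form F0 9F 99 89 at offsets 3–6.
U+257E → 3-byte form E2 95 BE at offsets 7–9.
U+239E → 3-byte form E2 8E 9E at offsets 10–12.
U+D6EDD → 4-byte form F3 96 BB 9D at offsets 13–16.
Offset 15 falls in char 5's range; it's byte 3 of F3 96 BB 9D = 0xBB.

0xBB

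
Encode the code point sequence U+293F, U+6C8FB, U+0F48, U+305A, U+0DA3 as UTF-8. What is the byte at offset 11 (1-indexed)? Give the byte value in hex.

1-indexed offset 11 is 0-indexed offset 10.
U+293F → 3-byte form E2 A4 BF at offsets 0–2.
U+6C8FB → 4-byte form F1 AC A3 BB at offsets 3–6.
U+0F48 → 3-byte form E0 BD 88 at offsets 7–9.
U+305A → 3-byte form E3 81 9A at offsets 10–12.
Offset 10 falls in char 4's range; it's byte 1 of E3 81 9A = 0xE3.

0xE3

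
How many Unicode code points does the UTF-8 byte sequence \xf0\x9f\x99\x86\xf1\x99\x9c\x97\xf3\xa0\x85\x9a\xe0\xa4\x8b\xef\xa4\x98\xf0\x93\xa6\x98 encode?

6

Byte at offset 0: 0xF0 = 11110000 → 4-byte char (#1). Advance 4.
Byte at offset 4: 0xF1 = 11110001 → 4-byte char (#2). Advance 4.
Byte at offset 8: 0xF3 = 11110011 → 4-byte char (#3). Advance 4.
Byte at offset 12: 0xE0 = 11100000 → 3-byte char (#4). Advance 3.
Byte at offset 15: 0xEF = 11101111 → 3-byte char (#5). Advance 3.
Byte at offset 18: 0xF0 = 11110000 → 4-byte char (#6). Advance 4.
Reached end at offset 22 after 6 code points.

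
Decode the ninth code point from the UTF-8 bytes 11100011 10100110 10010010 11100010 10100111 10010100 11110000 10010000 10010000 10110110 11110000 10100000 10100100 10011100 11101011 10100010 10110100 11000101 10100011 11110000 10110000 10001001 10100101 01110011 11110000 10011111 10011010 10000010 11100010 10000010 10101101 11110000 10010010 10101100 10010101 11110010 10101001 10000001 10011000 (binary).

U+1F682

Offset 0: leading byte 0xE3 = 11100011 → 3-byte char #1 = E3 A6 92.
Offset 3: leading byte 0xE2 = 11100010 → 3-byte char #2 = E2 A7 94.
Offset 6: leading byte 0xF0 = 11110000 → 4-byte char #3 = F0 90 90 B6.
Offset 10: leading byte 0xF0 = 11110000 → 4-byte char #4 = F0 A0 A4 9C.
Offset 14: leading byte 0xEB = 11101011 → 3-byte char #5 = EB A2 B4.
Offset 17: leading byte 0xC5 = 11000101 → 2-byte char #6 = C5 A3.
Offset 19: leading byte 0xF0 = 11110000 → 4-byte char #7 = F0 B0 89 A5.
Offset 23: leading byte 0x73 = 01110011 → 1-byte char #8 = 73.
Offset 24: leading byte 0xF0 = 11110000 → 4-byte char #9 = F0 9F 9A 82.
Leading byte 0xF0 = 11110000 matches 11110xxx → 4-byte sequence.
Byte 1: 0xF0 = 11110000, payload 000 (3 bits).
Byte 2: 0x9F = 10011111 (10xxxxxx ✓), payload 011111.
Byte 3: 0x9A = 10011010 (10xxxxxx ✓), payload 011010.
Byte 4: 0x82 = 10000010 (10xxxxxx ✓), payload 000010.
Concatenate: 000011111011010000010 = 0x1F682 (21 bits → U+1F682).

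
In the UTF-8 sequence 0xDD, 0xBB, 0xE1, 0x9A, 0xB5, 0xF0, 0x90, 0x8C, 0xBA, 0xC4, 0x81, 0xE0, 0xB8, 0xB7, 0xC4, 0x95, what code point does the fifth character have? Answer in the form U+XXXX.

Offset 0: leading byte 0xDD = 11011101 → 2-byte char #1 = DD BB.
Offset 2: leading byte 0xE1 = 11100001 → 3-byte char #2 = E1 9A B5.
Offset 5: leading byte 0xF0 = 11110000 → 4-byte char #3 = F0 90 8C BA.
Offset 9: leading byte 0xC4 = 11000100 → 2-byte char #4 = C4 81.
Offset 11: leading byte 0xE0 = 11100000 → 3-byte char #5 = E0 B8 B7.
Leading byte 0xE0 = 11100000 matches 1110xxxx → 3-byte sequence.
Byte 1: 0xE0 = 11100000, payload 0000 (4 bits).
Byte 2: 0xB8 = 10111000 (10xxxxxx ✓), payload 111000.
Byte 3: 0xB7 = 10110111 (10xxxxxx ✓), payload 110111.
Concatenate: 0000111000110111 = 0xE37 (16 bits → U+0E37).

U+0E37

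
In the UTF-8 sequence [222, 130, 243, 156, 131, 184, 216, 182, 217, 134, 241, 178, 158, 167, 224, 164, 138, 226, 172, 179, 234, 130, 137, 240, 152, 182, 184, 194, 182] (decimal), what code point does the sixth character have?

Offset 0: leading byte 0xDE = 11011110 → 2-byte char #1 = DE 82.
Offset 2: leading byte 0xF3 = 11110011 → 4-byte char #2 = F3 9C 83 B8.
Offset 6: leading byte 0xD8 = 11011000 → 2-byte char #3 = D8 B6.
Offset 8: leading byte 0xD9 = 11011001 → 2-byte char #4 = D9 86.
Offset 10: leading byte 0xF1 = 11110001 → 4-byte char #5 = F1 B2 9E A7.
Offset 14: leading byte 0xE0 = 11100000 → 3-byte char #6 = E0 A4 8A.
Leading byte 0xE0 = 11100000 matches 1110xxxx → 3-byte sequence.
Byte 1: 0xE0 = 11100000, payload 0000 (4 bits).
Byte 2: 0xA4 = 10100100 (10xxxxxx ✓), payload 100100.
Byte 3: 0x8A = 10001010 (10xxxxxx ✓), payload 001010.
Concatenate: 0000100100001010 = 0x90A (16 bits → U+090A).

U+090A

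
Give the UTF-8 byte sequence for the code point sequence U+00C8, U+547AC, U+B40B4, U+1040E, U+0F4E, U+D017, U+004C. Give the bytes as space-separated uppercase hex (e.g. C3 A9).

U+00C8: 2-byte form → C3 88.
U+547AC: 4-byte form → F1 94 9E AC.
U+B40B4: 4-byte form → F2 B4 82 B4.
U+1040E: 4-byte form → F0 90 90 8E.
U+0F4E: 3-byte form → E0 BD 8E.
U+D017: 3-byte form → ED 80 97.
U+004C: 1-byte form → 4C.
Concatenated (21 bytes): C3 88 F1 94 9E AC F2 B4 82 B4 F0 90 90 8E E0 BD 8E ED 80 97 4C.

C3 88 F1 94 9E AC F2 B4 82 B4 F0 90 90 8E E0 BD 8E ED 80 97 4C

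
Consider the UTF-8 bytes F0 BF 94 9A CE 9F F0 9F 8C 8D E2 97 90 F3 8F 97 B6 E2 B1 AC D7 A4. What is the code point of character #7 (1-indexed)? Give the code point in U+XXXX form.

U+05E4

Offset 0: leading byte 0xF0 = 11110000 → 4-byte char #1 = F0 BF 94 9A.
Offset 4: leading byte 0xCE = 11001110 → 2-byte char #2 = CE 9F.
Offset 6: leading byte 0xF0 = 11110000 → 4-byte char #3 = F0 9F 8C 8D.
Offset 10: leading byte 0xE2 = 11100010 → 3-byte char #4 = E2 97 90.
Offset 13: leading byte 0xF3 = 11110011 → 4-byte char #5 = F3 8F 97 B6.
Offset 17: leading byte 0xE2 = 11100010 → 3-byte char #6 = E2 B1 AC.
Offset 20: leading byte 0xD7 = 11010111 → 2-byte char #7 = D7 A4.
Leading byte 0xD7 = 11010111 matches 110xxxxx → 2-byte sequence.
Byte 1: 0xD7 = 11010111, payload 10111 (5 bits).
Byte 2: 0xA4 = 10100100 (10xxxxxx ✓), payload 100100.
Concatenate: 10111100100 = 0x5E4 (11 bits → U+05E4).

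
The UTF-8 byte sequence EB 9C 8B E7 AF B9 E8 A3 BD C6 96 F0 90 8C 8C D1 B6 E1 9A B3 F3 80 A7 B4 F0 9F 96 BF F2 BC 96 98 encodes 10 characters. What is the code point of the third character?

Offset 0: leading byte 0xEB = 11101011 → 3-byte char #1 = EB 9C 8B.
Offset 3: leading byte 0xE7 = 11100111 → 3-byte char #2 = E7 AF B9.
Offset 6: leading byte 0xE8 = 11101000 → 3-byte char #3 = E8 A3 BD.
Leading byte 0xE8 = 11101000 matches 1110xxxx → 3-byte sequence.
Byte 1: 0xE8 = 11101000, payload 1000 (4 bits).
Byte 2: 0xA3 = 10100011 (10xxxxxx ✓), payload 100011.
Byte 3: 0xBD = 10111101 (10xxxxxx ✓), payload 111101.
Concatenate: 1000100011111101 = 0x88FD (16 bits → U+88FD).

U+88FD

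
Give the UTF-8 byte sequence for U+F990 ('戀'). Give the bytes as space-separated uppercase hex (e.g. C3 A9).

U+F990 = 0xF990 = 63888 decimal. In range U+0800–U+FFFF → 3-byte form: 1110xxxx 10xxxxxx 10xxxxxx.
Binary (16 bits): 1111100110010000.
Split 4+6+6: 1111 | 100110 | 010000.
Byte 1: 11101111 = 0xEF.
Byte 2: 10100110 = 0xA6.
Byte 3: 10010000 = 0x90.

EF A6 90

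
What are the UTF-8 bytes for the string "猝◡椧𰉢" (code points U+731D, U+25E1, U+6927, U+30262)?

U+731D: 3-byte form → E7 8C 9D.
U+25E1: 3-byte form → E2 97 A1.
U+6927: 3-byte form → E6 A4 A7.
U+30262: 4-byte form → F0 B0 89 A2.
Concatenated (13 bytes): E7 8C 9D E2 97 A1 E6 A4 A7 F0 B0 89 A2.

E7 8C 9D E2 97 A1 E6 A4 A7 F0 B0 89 A2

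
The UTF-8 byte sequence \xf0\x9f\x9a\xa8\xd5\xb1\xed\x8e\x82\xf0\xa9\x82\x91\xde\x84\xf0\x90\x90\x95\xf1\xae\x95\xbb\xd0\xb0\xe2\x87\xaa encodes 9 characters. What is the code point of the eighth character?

Offset 0: leading byte 0xF0 = 11110000 → 4-byte char #1 = F0 9F 9A A8.
Offset 4: leading byte 0xD5 = 11010101 → 2-byte char #2 = D5 B1.
Offset 6: leading byte 0xED = 11101101 → 3-byte char #3 = ED 8E 82.
Offset 9: leading byte 0xF0 = 11110000 → 4-byte char #4 = F0 A9 82 91.
Offset 13: leading byte 0xDE = 11011110 → 2-byte char #5 = DE 84.
Offset 15: leading byte 0xF0 = 11110000 → 4-byte char #6 = F0 90 90 95.
Offset 19: leading byte 0xF1 = 11110001 → 4-byte char #7 = F1 AE 95 BB.
Offset 23: leading byte 0xD0 = 11010000 → 2-byte char #8 = D0 B0.
Leading byte 0xD0 = 11010000 matches 110xxxxx → 2-byte sequence.
Byte 1: 0xD0 = 11010000, payload 10000 (5 bits).
Byte 2: 0xB0 = 10110000 (10xxxxxx ✓), payload 110000.
Concatenate: 10000110000 = 0x430 (11 bits → U+0430).

U+0430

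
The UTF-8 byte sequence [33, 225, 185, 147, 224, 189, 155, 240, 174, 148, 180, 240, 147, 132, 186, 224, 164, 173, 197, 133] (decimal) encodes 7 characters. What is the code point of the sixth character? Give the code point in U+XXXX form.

U+092D

Offset 0: leading byte 0x21 = 00100001 → 1-byte char #1 = 21.
Offset 1: leading byte 0xE1 = 11100001 → 3-byte char #2 = E1 B9 93.
Offset 4: leading byte 0xE0 = 11100000 → 3-byte char #3 = E0 BD 9B.
Offset 7: leading byte 0xF0 = 11110000 → 4-byte char #4 = F0 AE 94 B4.
Offset 11: leading byte 0xF0 = 11110000 → 4-byte char #5 = F0 93 84 BA.
Offset 15: leading byte 0xE0 = 11100000 → 3-byte char #6 = E0 A4 AD.
Leading byte 0xE0 = 11100000 matches 1110xxxx → 3-byte sequence.
Byte 1: 0xE0 = 11100000, payload 0000 (4 bits).
Byte 2: 0xA4 = 10100100 (10xxxxxx ✓), payload 100100.
Byte 3: 0xAD = 10101101 (10xxxxxx ✓), payload 101101.
Concatenate: 0000100100101101 = 0x92D (16 bits → U+092D).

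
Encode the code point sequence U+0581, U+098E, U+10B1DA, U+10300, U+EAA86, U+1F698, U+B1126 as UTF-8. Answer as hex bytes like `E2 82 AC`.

U+0581: 2-byte form → D6 81.
U+098E: 3-byte form → E0 A6 8E.
U+10B1DA: 4-byte form → F4 8B 87 9A.
U+10300: 4-byte form → F0 90 8C 80.
U+EAA86: 4-byte form → F3 AA AA 86.
U+1F698: 4-byte form → F0 9F 9A 98.
U+B1126: 4-byte form → F2 B1 84 A6.
Concatenated (25 bytes): D6 81 E0 A6 8E F4 8B 87 9A F0 90 8C 80 F3 AA AA 86 F0 9F 9A 98 F2 B1 84 A6.

D6 81 E0 A6 8E F4 8B 87 9A F0 90 8C 80 F3 AA AA 86 F0 9F 9A 98 F2 B1 84 A6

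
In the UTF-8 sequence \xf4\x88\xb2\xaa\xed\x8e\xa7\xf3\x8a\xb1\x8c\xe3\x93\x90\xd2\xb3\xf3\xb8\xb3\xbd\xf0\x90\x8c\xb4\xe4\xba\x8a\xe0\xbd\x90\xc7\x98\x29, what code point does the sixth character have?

Offset 0: leading byte 0xF4 = 11110100 → 4-byte char #1 = F4 88 B2 AA.
Offset 4: leading byte 0xED = 11101101 → 3-byte char #2 = ED 8E A7.
Offset 7: leading byte 0xF3 = 11110011 → 4-byte char #3 = F3 8A B1 8C.
Offset 11: leading byte 0xE3 = 11100011 → 3-byte char #4 = E3 93 90.
Offset 14: leading byte 0xD2 = 11010010 → 2-byte char #5 = D2 B3.
Offset 16: leading byte 0xF3 = 11110011 → 4-byte char #6 = F3 B8 B3 BD.
Leading byte 0xF3 = 11110011 matches 11110xxx → 4-byte sequence.
Byte 1: 0xF3 = 11110011, payload 011 (3 bits).
Byte 2: 0xB8 = 10111000 (10xxxxxx ✓), payload 111000.
Byte 3: 0xB3 = 10110011 (10xxxxxx ✓), payload 110011.
Byte 4: 0xBD = 10111101 (10xxxxxx ✓), payload 111101.
Concatenate: 011111000110011111101 = 0xF8CFD (21 bits → U+F8CFD).

U+F8CFD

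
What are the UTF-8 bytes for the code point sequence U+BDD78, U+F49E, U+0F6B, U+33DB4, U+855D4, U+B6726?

F2 BD B5 B8 EF 92 9E E0 BD AB F0 B3 B6 B4 F2 85 97 94 F2 B6 9C A6

U+BDD78: 4-byte form → F2 BD B5 B8.
U+F49E: 3-byte form → EF 92 9E.
U+0F6B: 3-byte form → E0 BD AB.
U+33DB4: 4-byte form → F0 B3 B6 B4.
U+855D4: 4-byte form → F2 85 97 94.
U+B6726: 4-byte form → F2 B6 9C A6.
Concatenated (22 bytes): F2 BD B5 B8 EF 92 9E E0 BD AB F0 B3 B6 B4 F2 85 97 94 F2 B6 9C A6.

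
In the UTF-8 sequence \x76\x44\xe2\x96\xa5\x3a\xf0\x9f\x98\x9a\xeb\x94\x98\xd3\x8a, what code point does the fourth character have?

U+003A

Offset 0: leading byte 0x76 = 01110110 → 1-byte char #1 = 76.
Offset 1: leading byte 0x44 = 01000100 → 1-byte char #2 = 44.
Offset 2: leading byte 0xE2 = 11100010 → 3-byte char #3 = E2 96 A5.
Offset 5: leading byte 0x3A = 00111010 → 1-byte char #4 = 3A.
Leading byte 0x3A = 00111010 matches 0xxxxxxx → 1-byte sequence.
Byte 1: 0x3A = 00111010, payload 0111010 (7 bits).
Concatenate: 0111010 = 0x3A (7 bits → U+003A).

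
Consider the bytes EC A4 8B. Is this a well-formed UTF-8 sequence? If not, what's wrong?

valid

Leading byte 0xEC = 11101100 → 3-byte form.
Continuation bytes 0xA4=10100100, 0x8B=10001011 all match 10xxxxxx.
Decoded value 0xC90B is ≥ 0x800 (shortest form) and not a surrogate.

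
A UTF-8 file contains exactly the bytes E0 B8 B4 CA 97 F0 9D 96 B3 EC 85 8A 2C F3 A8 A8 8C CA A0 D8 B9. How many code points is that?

Byte at offset 0: 0xE0 = 11100000 → 3-byte char (#1). Advance 3.
Byte at offset 3: 0xCA = 11001010 → 2-byte char (#2). Advance 2.
Byte at offset 5: 0xF0 = 11110000 → 4-byte char (#3). Advance 4.
Byte at offset 9: 0xEC = 11101100 → 3-byte char (#4). Advance 3.
Byte at offset 12: 0x2C = 00101100 → 1-byte char (#5). Advance 1.
Byte at offset 13: 0xF3 = 11110011 → 4-byte char (#6). Advance 4.
Byte at offset 17: 0xCA = 11001010 → 2-byte char (#7). Advance 2.
Byte at offset 19: 0xD8 = 11011000 → 2-byte char (#8). Advance 2.
Reached end at offset 21 after 8 code points.

8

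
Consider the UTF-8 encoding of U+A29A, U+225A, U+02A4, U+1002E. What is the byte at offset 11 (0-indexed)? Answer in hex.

0xAE

U+A29A → 3-byte form EA 8A 9A at offsets 0–2.
U+225A → 3-byte form E2 89 9A at offsets 3–5.
U+02A4 → 2-byte form CA A4 at offsets 6–7.
U+1002E → 4-byte form F0 90 80 AE at offsets 8–11.
Offset 11 falls in char 4's range; it's byte 4 of F0 90 80 AE = 0xAE.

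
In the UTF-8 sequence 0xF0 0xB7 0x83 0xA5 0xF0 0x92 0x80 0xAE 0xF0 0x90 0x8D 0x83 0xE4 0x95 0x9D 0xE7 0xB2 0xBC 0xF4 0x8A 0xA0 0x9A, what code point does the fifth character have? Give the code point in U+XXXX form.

Offset 0: leading byte 0xF0 = 11110000 → 4-byte char #1 = F0 B7 83 A5.
Offset 4: leading byte 0xF0 = 11110000 → 4-byte char #2 = F0 92 80 AE.
Offset 8: leading byte 0xF0 = 11110000 → 4-byte char #3 = F0 90 8D 83.
Offset 12: leading byte 0xE4 = 11100100 → 3-byte char #4 = E4 95 9D.
Offset 15: leading byte 0xE7 = 11100111 → 3-byte char #5 = E7 B2 BC.
Leading byte 0xE7 = 11100111 matches 1110xxxx → 3-byte sequence.
Byte 1: 0xE7 = 11100111, payload 0111 (4 bits).
Byte 2: 0xB2 = 10110010 (10xxxxxx ✓), payload 110010.
Byte 3: 0xBC = 10111100 (10xxxxxx ✓), payload 111100.
Concatenate: 0111110010111100 = 0x7CBC (16 bits → U+7CBC).

U+7CBC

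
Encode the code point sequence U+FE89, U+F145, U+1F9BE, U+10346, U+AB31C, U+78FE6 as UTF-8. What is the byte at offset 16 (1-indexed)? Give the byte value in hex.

1-indexed offset 16 is 0-indexed offset 15.
U+FE89 → 3-byte form EF BA 89 at offsets 0–2.
U+F145 → 3-byte form EF 85 85 at offsets 3–5.
U+1F9BE → 4-byte form F0 9F A6 BE at offsets 6–9.
U+10346 → 4-byte form F0 90 8D 86 at offsets 10–13.
U+AB31C → 4-byte form F2 AB 8C 9C at offsets 14–17.
Offset 15 falls in char 5's range; it's byte 2 of F2 AB 8C 9C = 0xAB.

0xAB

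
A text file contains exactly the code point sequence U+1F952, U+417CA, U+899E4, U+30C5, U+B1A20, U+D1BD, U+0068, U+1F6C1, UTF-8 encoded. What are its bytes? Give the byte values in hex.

F0 9F A5 92 F1 81 9F 8A F2 89 A7 A4 E3 83 85 F2 B1 A8 A0 ED 86 BD 68 F0 9F 9B 81

U+1F952: 4-byte form → F0 9F A5 92.
U+417CA: 4-byte form → F1 81 9F 8A.
U+899E4: 4-byte form → F2 89 A7 A4.
U+30C5: 3-byte form → E3 83 85.
U+B1A20: 4-byte form → F2 B1 A8 A0.
U+D1BD: 3-byte form → ED 86 BD.
U+0068: 1-byte form → 68.
U+1F6C1: 4-byte form → F0 9F 9B 81.
Concatenated (27 bytes): F0 9F A5 92 F1 81 9F 8A F2 89 A7 A4 E3 83 85 F2 B1 A8 A0 ED 86 BD 68 F0 9F 9B 81.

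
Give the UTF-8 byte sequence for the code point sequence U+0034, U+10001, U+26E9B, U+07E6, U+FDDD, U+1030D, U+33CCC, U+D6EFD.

34 F0 90 80 81 F0 A6 BA 9B DF A6 EF B7 9D F0 90 8C 8D F0 B3 B3 8C F3 96 BB BD

U+0034: 1-byte form → 34.
U+10001: 4-byte form → F0 90 80 81.
U+26E9B: 4-byte form → F0 A6 BA 9B.
U+07E6: 2-byte form → DF A6.
U+FDDD: 3-byte form → EF B7 9D.
U+1030D: 4-byte form → F0 90 8C 8D.
U+33CCC: 4-byte form → F0 B3 B3 8C.
U+D6EFD: 4-byte form → F3 96 BB BD.
Concatenated (26 bytes): 34 F0 90 80 81 F0 A6 BA 9B DF A6 EF B7 9D F0 90 8C 8D F0 B3 B3 8C F3 96 BB BD.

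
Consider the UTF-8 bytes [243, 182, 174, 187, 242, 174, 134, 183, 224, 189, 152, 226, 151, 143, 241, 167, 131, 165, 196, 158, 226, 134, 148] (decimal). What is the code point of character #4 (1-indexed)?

Offset 0: leading byte 0xF3 = 11110011 → 4-byte char #1 = F3 B6 AE BB.
Offset 4: leading byte 0xF2 = 11110010 → 4-byte char #2 = F2 AE 86 B7.
Offset 8: leading byte 0xE0 = 11100000 → 3-byte char #3 = E0 BD 98.
Offset 11: leading byte 0xE2 = 11100010 → 3-byte char #4 = E2 97 8F.
Leading byte 0xE2 = 11100010 matches 1110xxxx → 3-byte sequence.
Byte 1: 0xE2 = 11100010, payload 0010 (4 bits).
Byte 2: 0x97 = 10010111 (10xxxxxx ✓), payload 010111.
Byte 3: 0x8F = 10001111 (10xxxxxx ✓), payload 001111.
Concatenate: 0010010111001111 = 0x25CF (16 bits → U+25CF).

U+25CF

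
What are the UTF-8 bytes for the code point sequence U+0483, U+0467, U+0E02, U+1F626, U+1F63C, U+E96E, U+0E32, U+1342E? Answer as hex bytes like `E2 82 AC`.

U+0483: 2-byte form → D2 83.
U+0467: 2-byte form → D1 A7.
U+0E02: 3-byte form → E0 B8 82.
U+1F626: 4-byte form → F0 9F 98 A6.
U+1F63C: 4-byte form → F0 9F 98 BC.
U+E96E: 3-byte form → EE A5 AE.
U+0E32: 3-byte form → E0 B8 B2.
U+1342E: 4-byte form → F0 93 90 AE.
Concatenated (25 bytes): D2 83 D1 A7 E0 B8 82 F0 9F 98 A6 F0 9F 98 BC EE A5 AE E0 B8 B2 F0 93 90 AE.

D2 83 D1 A7 E0 B8 82 F0 9F 98 A6 F0 9F 98 BC EE A5 AE E0 B8 B2 F0 93 90 AE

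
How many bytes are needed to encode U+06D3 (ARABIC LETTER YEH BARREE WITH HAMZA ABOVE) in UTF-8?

2

U+06D3 = 0x6D3. UTF-8 uses 1 byte below 0x80, 2 below 0x800, 3 below 0x10000, 4 up to 0x10FFFF. 0x6D3 is in U+0080–U+07FF → 2 bytes.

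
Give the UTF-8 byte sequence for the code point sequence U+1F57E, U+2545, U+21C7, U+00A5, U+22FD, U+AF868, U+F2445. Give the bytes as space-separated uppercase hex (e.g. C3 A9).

F0 9F 95 BE E2 95 85 E2 87 87 C2 A5 E2 8B BD F2 AF A1 A8 F3 B2 91 85

U+1F57E: 4-byte form → F0 9F 95 BE.
U+2545: 3-byte form → E2 95 85.
U+21C7: 3-byte form → E2 87 87.
U+00A5: 2-byte form → C2 A5.
U+22FD: 3-byte form → E2 8B BD.
U+AF868: 4-byte form → F2 AF A1 A8.
U+F2445: 4-byte form → F3 B2 91 85.
Concatenated (23 bytes): F0 9F 95 BE E2 95 85 E2 87 87 C2 A5 E2 8B BD F2 AF A1 A8 F3 B2 91 85.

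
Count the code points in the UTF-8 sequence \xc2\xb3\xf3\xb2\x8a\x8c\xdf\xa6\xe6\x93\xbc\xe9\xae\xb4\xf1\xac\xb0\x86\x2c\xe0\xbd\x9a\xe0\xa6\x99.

9

Byte at offset 0: 0xC2 = 11000010 → 2-byte char (#1). Advance 2.
Byte at offset 2: 0xF3 = 11110011 → 4-byte char (#2). Advance 4.
Byte at offset 6: 0xDF = 11011111 → 2-byte char (#3). Advance 2.
Byte at offset 8: 0xE6 = 11100110 → 3-byte char (#4). Advance 3.
Byte at offset 11: 0xE9 = 11101001 → 3-byte char (#5). Advance 3.
Byte at offset 14: 0xF1 = 11110001 → 4-byte char (#6). Advance 4.
Byte at offset 18: 0x2C = 00101100 → 1-byte char (#7). Advance 1.
Byte at offset 19: 0xE0 = 11100000 → 3-byte char (#8). Advance 3.
Byte at offset 22: 0xE0 = 11100000 → 3-byte char (#9). Advance 3.
Reached end at offset 25 after 9 code points.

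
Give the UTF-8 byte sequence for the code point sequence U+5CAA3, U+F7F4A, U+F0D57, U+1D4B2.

U+5CAA3: 4-byte form → F1 9C AA A3.
U+F7F4A: 4-byte form → F3 B7 BD 8A.
U+F0D57: 4-byte form → F3 B0 B5 97.
U+1D4B2: 4-byte form → F0 9D 92 B2.
Concatenated (16 bytes): F1 9C AA A3 F3 B7 BD 8A F3 B0 B5 97 F0 9D 92 B2.

F1 9C AA A3 F3 B7 BD 8A F3 B0 B5 97 F0 9D 92 B2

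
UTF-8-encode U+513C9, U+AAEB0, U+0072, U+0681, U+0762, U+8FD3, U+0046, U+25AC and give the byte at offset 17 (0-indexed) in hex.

0xE2

U+513C9 → 4-byte form F1 91 8F 89 at offsets 0–3.
U+AAEB0 → 4-byte form F2 AA BA B0 at offsets 4–7.
U+0072 → 1-byte form 72 at offsets 8–8.
U+0681 → 2-byte form DA 81 at offsets 9–10.
U+0762 → 2-byte form DD A2 at offsets 11–12.
U+8FD3 → 3-byte form E8 BF 93 at offsets 13–15.
U+0046 → 1-byte form 46 at offsets 16–16.
U+25AC → 3-byte form E2 96 AC at offsets 17–19.
Offset 17 falls in char 8's range; it's byte 1 of E2 96 AC = 0xE2.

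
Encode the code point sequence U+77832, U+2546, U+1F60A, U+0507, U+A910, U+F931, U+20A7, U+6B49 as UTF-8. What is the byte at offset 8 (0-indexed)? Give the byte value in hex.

0x9F

U+77832 → 4-byte form F1 B7 A0 B2 at offsets 0–3.
U+2546 → 3-byte form E2 95 86 at offsets 4–6.
U+1F60A → 4-byte form F0 9F 98 8A at offsets 7–10.
Offset 8 falls in char 3's range; it's byte 2 of F0 9F 98 8A = 0x9F.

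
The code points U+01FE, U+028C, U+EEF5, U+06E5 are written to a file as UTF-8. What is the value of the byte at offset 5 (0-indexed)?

U+01FE → 2-byte form C7 BE at offsets 0–1.
U+028C → 2-byte form CA 8C at offsets 2–3.
U+EEF5 → 3-byte form EE BB B5 at offsets 4–6.
Offset 5 falls in char 3's range; it's byte 2 of EE BB B5 = 0xBB.

0xBB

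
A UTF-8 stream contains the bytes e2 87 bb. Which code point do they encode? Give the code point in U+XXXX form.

U+21FB

Leading byte 0xE2 = 11100010 matches 1110xxxx → 3-byte sequence.
Byte 1: 0xE2 = 11100010, payload 0010 (4 bits).
Byte 2: 0x87 = 10000111 (10xxxxxx ✓), payload 000111.
Byte 3: 0xBB = 10111011 (10xxxxxx ✓), payload 111011.
Concatenate: 0010000111111011 = 0x21FB (16 bits → U+21FB).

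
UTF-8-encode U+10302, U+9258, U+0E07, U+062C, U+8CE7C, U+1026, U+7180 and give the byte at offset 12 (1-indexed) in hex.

1-indexed offset 12 is 0-indexed offset 11.
U+10302 → 4-byte form F0 90 8C 82 at offsets 0–3.
U+9258 → 3-byte form E9 89 98 at offsets 4–6.
U+0E07 → 3-byte form E0 B8 87 at offsets 7–9.
U+062C → 2-byte form D8 AC at offsets 10–11.
Offset 11 falls in char 4's range; it's byte 2 of D8 AC = 0xAC.

0xAC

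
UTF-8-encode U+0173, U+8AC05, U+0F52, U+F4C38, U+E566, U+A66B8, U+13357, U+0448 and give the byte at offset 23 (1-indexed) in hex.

0x8D

1-indexed offset 23 is 0-indexed offset 22.
U+0173 → 2-byte form C5 B3 at offsets 0–1.
U+8AC05 → 4-byte form F2 8A B0 85 at offsets 2–5.
U+0F52 → 3-byte form E0 BD 92 at offsets 6–8.
U+F4C38 → 4-byte form F3 B4 B0 B8 at offsets 9–12.
U+E566 → 3-byte form EE 95 A6 at offsets 13–15.
U+A66B8 → 4-byte form F2 A6 9A B8 at offsets 16–19.
U+13357 → 4-byte form F0 93 8D 97 at offsets 20–23.
Offset 22 falls in char 7's range; it's byte 3 of F0 93 8D 97 = 0x8D.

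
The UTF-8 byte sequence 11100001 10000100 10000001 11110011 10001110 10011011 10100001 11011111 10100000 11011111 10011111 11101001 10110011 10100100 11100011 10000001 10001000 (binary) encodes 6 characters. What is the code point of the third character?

Offset 0: leading byte 0xE1 = 11100001 → 3-byte char #1 = E1 84 81.
Offset 3: leading byte 0xF3 = 11110011 → 4-byte char #2 = F3 8E 9B A1.
Offset 7: leading byte 0xDF = 11011111 → 2-byte char #3 = DF A0.
Leading byte 0xDF = 11011111 matches 110xxxxx → 2-byte sequence.
Byte 1: 0xDF = 11011111, payload 11111 (5 bits).
Byte 2: 0xA0 = 10100000 (10xxxxxx ✓), payload 100000.
Concatenate: 11111100000 = 0x7E0 (11 bits → U+07E0).

U+07E0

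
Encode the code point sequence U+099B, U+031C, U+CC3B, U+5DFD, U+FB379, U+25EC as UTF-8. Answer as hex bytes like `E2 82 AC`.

U+099B: 3-byte form → E0 A6 9B.
U+031C: 2-byte form → CC 9C.
U+CC3B: 3-byte form → EC B0 BB.
U+5DFD: 3-byte form → E5 B7 BD.
U+FB379: 4-byte form → F3 BB 8D B9.
U+25EC: 3-byte form → E2 97 AC.
Concatenated (18 bytes): E0 A6 9B CC 9C EC B0 BB E5 B7 BD F3 BB 8D B9 E2 97 AC.

E0 A6 9B CC 9C EC B0 BB E5 B7 BD F3 BB 8D B9 E2 97 AC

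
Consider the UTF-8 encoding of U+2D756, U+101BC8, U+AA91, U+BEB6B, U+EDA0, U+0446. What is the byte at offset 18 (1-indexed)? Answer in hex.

0xA0

1-indexed offset 18 is 0-indexed offset 17.
U+2D756 → 4-byte form F0 AD 9D 96 at offsets 0–3.
U+101BC8 → 4-byte form F4 81 AF 88 at offsets 4–7.
U+AA91 → 3-byte form EA AA 91 at offsets 8–10.
U+BEB6B → 4-byte form F2 BE AD AB at offsets 11–14.
U+EDA0 → 3-byte form EE B6 A0 at offsets 15–17.
Offset 17 falls in char 5's range; it's byte 3 of EE B6 A0 = 0xA0.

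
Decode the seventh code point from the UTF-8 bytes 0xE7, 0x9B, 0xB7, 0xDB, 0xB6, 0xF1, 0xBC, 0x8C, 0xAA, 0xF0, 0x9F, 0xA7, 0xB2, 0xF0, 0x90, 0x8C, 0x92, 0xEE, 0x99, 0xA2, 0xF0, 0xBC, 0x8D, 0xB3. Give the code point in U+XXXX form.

U+3C373

Offset 0: leading byte 0xE7 = 11100111 → 3-byte char #1 = E7 9B B7.
Offset 3: leading byte 0xDB = 11011011 → 2-byte char #2 = DB B6.
Offset 5: leading byte 0xF1 = 11110001 → 4-byte char #3 = F1 BC 8C AA.
Offset 9: leading byte 0xF0 = 11110000 → 4-byte char #4 = F0 9F A7 B2.
Offset 13: leading byte 0xF0 = 11110000 → 4-byte char #5 = F0 90 8C 92.
Offset 17: leading byte 0xEE = 11101110 → 3-byte char #6 = EE 99 A2.
Offset 20: leading byte 0xF0 = 11110000 → 4-byte char #7 = F0 BC 8D B3.
Leading byte 0xF0 = 11110000 matches 11110xxx → 4-byte sequence.
Byte 1: 0xF0 = 11110000, payload 000 (3 bits).
Byte 2: 0xBC = 10111100 (10xxxxxx ✓), payload 111100.
Byte 3: 0x8D = 10001101 (10xxxxxx ✓), payload 001101.
Byte 4: 0xB3 = 10110011 (10xxxxxx ✓), payload 110011.
Concatenate: 000111100001101110011 = 0x3C373 (21 bits → U+3C373).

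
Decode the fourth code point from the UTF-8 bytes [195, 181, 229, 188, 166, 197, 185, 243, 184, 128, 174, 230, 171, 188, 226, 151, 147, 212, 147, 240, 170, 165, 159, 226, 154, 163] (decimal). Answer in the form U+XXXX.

U+F802E

Offset 0: leading byte 0xC3 = 11000011 → 2-byte char #1 = C3 B5.
Offset 2: leading byte 0xE5 = 11100101 → 3-byte char #2 = E5 BC A6.
Offset 5: leading byte 0xC5 = 11000101 → 2-byte char #3 = C5 B9.
Offset 7: leading byte 0xF3 = 11110011 → 4-byte char #4 = F3 B8 80 AE.
Leading byte 0xF3 = 11110011 matches 11110xxx → 4-byte sequence.
Byte 1: 0xF3 = 11110011, payload 011 (3 bits).
Byte 2: 0xB8 = 10111000 (10xxxxxx ✓), payload 111000.
Byte 3: 0x80 = 10000000 (10xxxxxx ✓), payload 000000.
Byte 4: 0xAE = 10101110 (10xxxxxx ✓), payload 101110.
Concatenate: 011111000000000101110 = 0xF802E (21 bits → U+F802E).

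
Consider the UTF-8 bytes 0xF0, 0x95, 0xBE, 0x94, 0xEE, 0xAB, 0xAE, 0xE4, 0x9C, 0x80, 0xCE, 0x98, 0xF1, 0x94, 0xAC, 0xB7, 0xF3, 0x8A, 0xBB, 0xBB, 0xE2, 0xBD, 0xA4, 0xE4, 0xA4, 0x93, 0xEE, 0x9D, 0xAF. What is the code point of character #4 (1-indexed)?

Offset 0: leading byte 0xF0 = 11110000 → 4-byte char #1 = F0 95 BE 94.
Offset 4: leading byte 0xEE = 11101110 → 3-byte char #2 = EE AB AE.
Offset 7: leading byte 0xE4 = 11100100 → 3-byte char #3 = E4 9C 80.
Offset 10: leading byte 0xCE = 11001110 → 2-byte char #4 = CE 98.
Leading byte 0xCE = 11001110 matches 110xxxxx → 2-byte sequence.
Byte 1: 0xCE = 11001110, payload 01110 (5 bits).
Byte 2: 0x98 = 10011000 (10xxxxxx ✓), payload 011000.
Concatenate: 01110011000 = 0x398 (11 bits → U+0398).

U+0398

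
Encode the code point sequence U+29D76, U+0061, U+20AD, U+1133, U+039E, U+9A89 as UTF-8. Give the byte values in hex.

U+29D76: 4-byte form → F0 A9 B5 B6.
U+0061: 1-byte form → 61.
U+20AD: 3-byte form → E2 82 AD.
U+1133: 3-byte form → E1 84 B3.
U+039E: 2-byte form → CE 9E.
U+9A89: 3-byte form → E9 AA 89.
Concatenated (16 bytes): F0 A9 B5 B6 61 E2 82 AD E1 84 B3 CE 9E E9 AA 89.

F0 A9 B5 B6 61 E2 82 AD E1 84 B3 CE 9E E9 AA 89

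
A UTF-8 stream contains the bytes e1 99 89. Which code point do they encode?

Leading byte 0xE1 = 11100001 matches 1110xxxx → 3-byte sequence.
Byte 1: 0xE1 = 11100001, payload 0001 (4 bits).
Byte 2: 0x99 = 10011001 (10xxxxxx ✓), payload 011001.
Byte 3: 0x89 = 10001001 (10xxxxxx ✓), payload 001001.
Concatenate: 0001011001001001 = 0x1649 (16 bits → U+1649).

U+1649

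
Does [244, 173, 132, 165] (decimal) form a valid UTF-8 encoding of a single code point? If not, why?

invalid (encodes a value above U+10FFFF)

Leading byte 0xF4 = 11110100 → 4-byte form.
Payload = 0x12D125, which exceeds U+10FFFF, the maximum Unicode code point. (Leading bytes F5–FF, or F4 followed by ≥ 0x90, are invalid.)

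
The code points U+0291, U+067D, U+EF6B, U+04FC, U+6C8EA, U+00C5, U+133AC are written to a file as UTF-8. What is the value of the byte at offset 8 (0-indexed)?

U+0291 → 2-byte form CA 91 at offsets 0–1.
U+067D → 2-byte form D9 BD at offsets 2–3.
U+EF6B → 3-byte form EE BD AB at offsets 4–6.
U+04FC → 2-byte form D3 BC at offsets 7–8.
Offset 8 falls in char 4's range; it's byte 2 of D3 BC = 0xBC.

0xBC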